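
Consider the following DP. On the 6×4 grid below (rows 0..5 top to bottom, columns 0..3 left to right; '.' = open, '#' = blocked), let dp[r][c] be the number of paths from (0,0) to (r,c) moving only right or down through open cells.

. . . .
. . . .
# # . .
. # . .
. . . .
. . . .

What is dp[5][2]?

r\c   0   1   2   3
  0   1   1   1   1
  1   1   2   3   4
  2   0   0   3   7
  3   0   0   3  10
  4   0   0   3  13
  5   0   0   3  16

3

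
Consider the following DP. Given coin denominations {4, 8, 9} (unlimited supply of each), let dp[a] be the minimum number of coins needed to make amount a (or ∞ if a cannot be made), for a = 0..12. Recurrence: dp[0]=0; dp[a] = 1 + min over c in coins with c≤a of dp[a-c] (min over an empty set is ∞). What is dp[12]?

 a  0  1  2  3  4  5  6  7  8  9 10 11 12
dp  0  -  -  -  1  -  -  -  1  1  -  -  2
(- denotes ∞ / unreachable)

2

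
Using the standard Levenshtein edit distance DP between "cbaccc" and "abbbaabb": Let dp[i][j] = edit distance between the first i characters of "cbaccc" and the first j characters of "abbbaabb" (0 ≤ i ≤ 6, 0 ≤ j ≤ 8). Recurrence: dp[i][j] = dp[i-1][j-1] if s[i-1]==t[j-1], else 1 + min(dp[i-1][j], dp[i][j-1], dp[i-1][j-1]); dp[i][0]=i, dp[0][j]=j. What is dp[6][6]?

   ''  a  b  b  b  a  a  b  b
''  0  1  2  3  4  5  6  7  8
 c  1  1  2  3  4  5  6  7  8
 b  2  2  1  2  3  4  5  6  7
 a  3  2  2  2  3  3  4  5  6
 c  4  3  3  3  3  4  4  5  6
 c  5  4  4  4  4  4  5  5  6
 c  6  5  5  5  5  5  5  6  6

5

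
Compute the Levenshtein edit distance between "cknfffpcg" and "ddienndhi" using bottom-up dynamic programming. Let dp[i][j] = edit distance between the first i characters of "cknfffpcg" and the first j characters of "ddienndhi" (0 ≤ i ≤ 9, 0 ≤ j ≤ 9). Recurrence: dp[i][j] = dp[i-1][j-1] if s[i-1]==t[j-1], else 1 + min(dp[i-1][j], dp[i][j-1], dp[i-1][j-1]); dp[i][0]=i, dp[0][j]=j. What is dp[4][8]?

   ''  d  d  i  e  n  n  d  h  i
''  0  1  2  3  4  5  6  7  8  9
 c  1  1  2  3  4  5  6  7  8  9
 k  2  2  2  3  4  5  6  7  8  9
 n  3  3  3  3  4  4  5  6  7  8
 f  4  4  4  4  4  5  5  6  7  8
 f  5  5  5  5  5  5  6  6  7  8
 f  6  6  6  6  6  6  6  7  7  8
 p  7  7  7  7  7  7  7  7  8  8
 c  8  8  8  8  8  8  8  8  8  9
 g  9  9  9  9  9  9  9  9  9  9

7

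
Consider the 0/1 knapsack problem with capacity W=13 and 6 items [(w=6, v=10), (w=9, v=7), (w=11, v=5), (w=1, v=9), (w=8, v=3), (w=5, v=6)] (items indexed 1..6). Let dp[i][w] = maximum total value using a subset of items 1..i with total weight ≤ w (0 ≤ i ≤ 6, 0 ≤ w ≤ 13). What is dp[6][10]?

19

i\w   0   1   2   3   4   5   6   7   8   9  10  11  12  13
  0   0   0   0   0   0   0   0   0   0   0   0   0   0   0
  1   0   0   0   0   0   0  10  10  10  10  10  10  10  10
  2   0   0   0   0   0   0  10  10  10  10  10  10  10  10
  3   0   0   0   0   0   0  10  10  10  10  10  10  10  10
  4   0   9   9   9   9   9  10  19  19  19  19  19  19  19
  5   0   9   9   9   9   9  10  19  19  19  19  19  19  19
  6   0   9   9   9   9   9  15  19  19  19  19  19  25  25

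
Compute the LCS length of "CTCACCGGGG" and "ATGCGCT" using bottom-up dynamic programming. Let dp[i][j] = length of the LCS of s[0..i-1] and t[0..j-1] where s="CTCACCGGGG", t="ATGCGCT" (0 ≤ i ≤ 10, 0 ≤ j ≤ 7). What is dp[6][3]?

   ''  A  T  G  C  G  C  T
''  0  0  0  0  0  0  0  0
 C  0  0  0  0  1  1  1  1
 T  0  0  1  1  1  1  1  2
 C  0  0  1  1  2  2  2  2
 A  0  1  1  1  2  2  2  2
 C  0  1  1  1  2  2  3  3
 C  0  1  1  1  2  2  3  3
 G  0  1  1  2  2  3  3  3
 G  0  1  1  2  2  3  3  3
 G  0  1  1  2  2  3  3  3
 G  0  1  1  2  2  3  3  3

1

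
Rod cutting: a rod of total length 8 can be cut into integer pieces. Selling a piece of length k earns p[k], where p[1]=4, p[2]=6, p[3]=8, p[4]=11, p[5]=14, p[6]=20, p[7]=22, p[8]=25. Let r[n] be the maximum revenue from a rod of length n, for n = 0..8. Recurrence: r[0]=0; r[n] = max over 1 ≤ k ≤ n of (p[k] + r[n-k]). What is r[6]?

24

   n    0    1    2    3    4    5    6    7    8
r[n]    0    4    8   12   16   20   24   28   32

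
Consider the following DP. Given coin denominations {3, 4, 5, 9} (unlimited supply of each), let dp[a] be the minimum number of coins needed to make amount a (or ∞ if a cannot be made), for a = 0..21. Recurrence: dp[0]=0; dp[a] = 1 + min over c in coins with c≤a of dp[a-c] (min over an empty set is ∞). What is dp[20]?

4

 a  0  1  2  3  4  5  6  7  8  9 10 11 12 13 14 15 16 17 18 19 20 21
dp  0  -  -  1  1  1  2  2  2  1  2  3  2  2  2  3  3  3  2  3  4  3
(- denotes ∞ / unreachable)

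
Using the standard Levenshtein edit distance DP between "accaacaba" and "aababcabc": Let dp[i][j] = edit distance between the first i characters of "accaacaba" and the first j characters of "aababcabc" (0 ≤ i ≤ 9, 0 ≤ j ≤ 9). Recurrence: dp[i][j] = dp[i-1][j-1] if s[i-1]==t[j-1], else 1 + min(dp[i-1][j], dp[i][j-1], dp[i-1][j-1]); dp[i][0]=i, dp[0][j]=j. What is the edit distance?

4

   ''  a  a  b  a  b  c  a  b  c
''  0  1  2  3  4  5  6  7  8  9
 a  1  0  1  2  3  4  5  6  7  8
 c  2  1  1  2  3  4  4  5  6  7
 c  3  2  2  2  3  4  4  5  6  6
 a  4  3  2  3  2  3  4  4  5  6
 a  5  4  3  3  3  3  4  4  5  6
 c  6  5  4  4  4  4  3  4  5  5
 a  7  6  5  5  4  5  4  3  4  5
 b  8  7  6  5  5  4  5  4  3  4
 a  9  8  7  6  5  5  5  5  4  4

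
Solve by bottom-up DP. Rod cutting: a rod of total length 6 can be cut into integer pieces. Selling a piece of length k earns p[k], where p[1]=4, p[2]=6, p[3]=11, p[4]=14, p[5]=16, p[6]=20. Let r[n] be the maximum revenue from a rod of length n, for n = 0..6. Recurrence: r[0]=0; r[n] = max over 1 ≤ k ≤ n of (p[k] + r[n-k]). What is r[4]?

   n    0    1    2    3    4    5    6
r[n]    0    4    8   12   16   20   24

16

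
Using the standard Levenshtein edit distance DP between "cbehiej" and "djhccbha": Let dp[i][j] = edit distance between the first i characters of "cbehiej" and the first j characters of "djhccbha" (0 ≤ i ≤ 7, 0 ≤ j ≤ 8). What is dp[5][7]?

   ''  d  j  h  c  c  b  h  a
''  0  1  2  3  4  5  6  7  8
 c  1  1  2  3  3  4  5  6  7
 b  2  2  2  3  4  4  4  5  6
 e  3  3  3  3  4  5  5  5  6
 h  4  4  4  3  4  5  6  5  6
 i  5  5  5  4  4  5  6  6  6
 e  6  6  6  5  5  5  6  7  7
 j  7  7  6  6  6  6  6  7  8

6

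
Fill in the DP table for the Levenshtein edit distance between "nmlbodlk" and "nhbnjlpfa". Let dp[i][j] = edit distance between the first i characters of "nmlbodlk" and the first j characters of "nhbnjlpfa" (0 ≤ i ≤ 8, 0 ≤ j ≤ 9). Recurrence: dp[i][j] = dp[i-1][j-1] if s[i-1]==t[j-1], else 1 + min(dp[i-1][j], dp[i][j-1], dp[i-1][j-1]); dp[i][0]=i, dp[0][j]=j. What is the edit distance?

7

   ''  n  h  b  n  j  l  p  f  a
''  0  1  2  3  4  5  6  7  8  9
 n  1  0  1  2  3  4  5  6  7  8
 m  2  1  1  2  3  4  5  6  7  8
 l  3  2  2  2  3  4  4  5  6  7
 b  4  3  3  2  3  4  5  5  6  7
 o  5  4  4  3  3  4  5  6  6  7
 d  6  5  5  4  4  4  5  6  7  7
 l  7  6  6  5  5  5  4  5  6  7
 k  8  7  7  6  6  6  5  5  6  7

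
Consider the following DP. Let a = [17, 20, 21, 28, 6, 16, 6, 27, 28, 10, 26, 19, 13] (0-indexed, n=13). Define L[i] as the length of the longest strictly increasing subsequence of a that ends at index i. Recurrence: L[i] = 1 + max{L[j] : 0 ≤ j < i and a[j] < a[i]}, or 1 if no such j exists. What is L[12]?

   i    0    1    2    3    4    5    6    7    8    9   10   11   12
a[i]   17   20   21   28    6   16    6   27   28   10   26   19   13
L[i]    1    2    3    4    1    2    1    4    5    2    4    3    3

3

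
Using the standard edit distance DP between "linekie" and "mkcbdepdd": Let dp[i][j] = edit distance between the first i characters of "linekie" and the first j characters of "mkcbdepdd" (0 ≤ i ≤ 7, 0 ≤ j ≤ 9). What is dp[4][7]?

   ''  m  k  c  b  d  e  p  d  d
''  0  1  2  3  4  5  6  7  8  9
 l  1  1  2  3  4  5  6  7  8  9
 i  2  2  2  3  4  5  6  7  8  9
 n  3  3  3  3  4  5  6  7  8  9
 e  4  4  4  4  4  5  5  6  7  8
 k  5  5  4  5  5  5  6  6  7  8
 i  6  6  5  5  6  6  6  7  7  8
 e  7  7  6  6  6  7  6  7  8  8

6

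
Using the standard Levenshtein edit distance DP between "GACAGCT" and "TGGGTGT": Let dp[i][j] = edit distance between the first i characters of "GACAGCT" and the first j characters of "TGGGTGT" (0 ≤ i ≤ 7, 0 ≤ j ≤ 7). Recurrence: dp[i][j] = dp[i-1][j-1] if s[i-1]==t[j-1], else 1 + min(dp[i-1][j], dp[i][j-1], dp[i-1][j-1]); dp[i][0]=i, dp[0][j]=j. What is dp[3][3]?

   ''  T  G  G  G  T  G  T
''  0  1  2  3  4  5  6  7
 G  1  1  1  2  3  4  5  6
 A  2  2  2  2  3  4  5  6
 C  3  3  3  3  3  4  5  6
 A  4  4  4  4  4  4  5  6
 G  5  5  4  4  4  5  4  5
 C  6  6  5  5  5  5  5  5
 T  7  6  6  6  6  5  6  5

3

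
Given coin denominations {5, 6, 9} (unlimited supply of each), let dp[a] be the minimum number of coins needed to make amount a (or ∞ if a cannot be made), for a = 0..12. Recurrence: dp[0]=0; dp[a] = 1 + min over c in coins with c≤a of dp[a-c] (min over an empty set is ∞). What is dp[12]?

 a  0  1  2  3  4  5  6  7  8  9 10 11 12
dp  0  -  -  -  -  1  1  -  -  1  2  2  2
(- denotes ∞ / unreachable)

2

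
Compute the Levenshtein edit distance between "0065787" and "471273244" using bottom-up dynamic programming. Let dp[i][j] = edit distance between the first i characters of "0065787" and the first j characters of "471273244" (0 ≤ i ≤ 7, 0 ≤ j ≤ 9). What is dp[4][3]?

   ''  4  7  1  2  7  3  2  4  4
''  0  1  2  3  4  5  6  7  8  9
 0  1  1  2  3  4  5  6  7  8  9
 0  2  2  2  3  4  5  6  7  8  9
 6  3  3  3  3  4  5  6  7  8  9
 5  4  4  4  4  4  5  6  7  8  9
 7  5  5  4  5  5  4  5  6  7  8
 8  6  6  5  5  6  5  5  6  7  8
 7  7  7  6  6  6  6  6  6  7  8

4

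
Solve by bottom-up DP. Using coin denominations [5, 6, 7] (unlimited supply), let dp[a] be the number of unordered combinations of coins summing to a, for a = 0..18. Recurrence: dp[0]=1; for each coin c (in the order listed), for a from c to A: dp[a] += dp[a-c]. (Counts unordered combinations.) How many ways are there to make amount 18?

after  coin     0     1     2     3     4     5     6     7     8     9    10    11    12    13    14    15    16    17    18
          5     1     0     0     0     0     1     0     0     0     0     1     0     0     0     0     1     0     0     0
          6     1     0     0     0     0     1     1     0     0     0     1     1     1     0     0     1     1     1     1
          7     1     0     0     0     0     1     1     1     0     0     1     1     2     1     1     1     1     2     2

2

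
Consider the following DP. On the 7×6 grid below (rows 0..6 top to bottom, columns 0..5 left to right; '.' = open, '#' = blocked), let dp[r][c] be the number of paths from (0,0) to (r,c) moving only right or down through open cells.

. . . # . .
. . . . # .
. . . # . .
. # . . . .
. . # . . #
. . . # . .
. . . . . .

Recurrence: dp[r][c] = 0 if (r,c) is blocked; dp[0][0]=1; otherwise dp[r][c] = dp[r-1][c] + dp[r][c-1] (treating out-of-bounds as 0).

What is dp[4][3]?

6

r\c   0   1   2   3   4   5
  0   1   1   1   0   0   0
  1   1   2   3   3   0   0
  2   1   3   6   0   0   0
  3   1   0   6   6   6   6
  4   1   1   0   6  12   0
  5   1   2   2   0  12  12
  6   1   3   5   5  17  29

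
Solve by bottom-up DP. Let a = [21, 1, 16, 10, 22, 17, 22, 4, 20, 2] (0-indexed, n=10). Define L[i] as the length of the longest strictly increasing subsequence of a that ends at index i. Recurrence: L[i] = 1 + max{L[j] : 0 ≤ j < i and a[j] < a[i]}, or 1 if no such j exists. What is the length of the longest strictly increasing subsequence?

   i    0    1    2    3    4    5    6    7    8    9
a[i]   21    1   16   10   22   17   22    4   20    2
L[i]    1    1    2    2    3    3    4    2    4    2

4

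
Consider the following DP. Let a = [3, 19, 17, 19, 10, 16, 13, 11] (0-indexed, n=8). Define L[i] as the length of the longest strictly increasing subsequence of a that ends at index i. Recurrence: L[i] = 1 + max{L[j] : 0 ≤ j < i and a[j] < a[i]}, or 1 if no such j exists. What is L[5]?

3

   i    0    1    2    3    4    5    6    7
a[i]    3   19   17   19   10   16   13   11
L[i]    1    2    2    3    2    3    3    3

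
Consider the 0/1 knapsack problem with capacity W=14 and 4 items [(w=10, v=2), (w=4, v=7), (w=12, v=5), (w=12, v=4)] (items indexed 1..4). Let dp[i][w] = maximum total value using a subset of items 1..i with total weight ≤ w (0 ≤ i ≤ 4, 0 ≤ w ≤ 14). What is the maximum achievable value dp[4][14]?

9

i\w   0   1   2   3   4   5   6   7   8   9  10  11  12  13  14
  0   0   0   0   0   0   0   0   0   0   0   0   0   0   0   0
  1   0   0   0   0   0   0   0   0   0   0   2   2   2   2   2
  2   0   0   0   0   7   7   7   7   7   7   7   7   7   7   9
  3   0   0   0   0   7   7   7   7   7   7   7   7   7   7   9
  4   0   0   0   0   7   7   7   7   7   7   7   7   7   7   9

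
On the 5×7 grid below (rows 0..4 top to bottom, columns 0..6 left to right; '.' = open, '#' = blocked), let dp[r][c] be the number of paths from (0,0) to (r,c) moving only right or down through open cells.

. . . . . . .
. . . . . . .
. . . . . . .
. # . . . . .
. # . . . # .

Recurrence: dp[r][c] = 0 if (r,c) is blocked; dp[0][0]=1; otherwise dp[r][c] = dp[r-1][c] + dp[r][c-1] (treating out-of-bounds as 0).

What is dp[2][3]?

10

r\c   0   1   2   3   4   5   6
  0   1   1   1   1   1   1   1
  1   1   2   3   4   5   6   7
  2   1   3   6  10  15  21  28
  3   1   0   6  16  31  52  80
  4   1   0   6  22  53   0  80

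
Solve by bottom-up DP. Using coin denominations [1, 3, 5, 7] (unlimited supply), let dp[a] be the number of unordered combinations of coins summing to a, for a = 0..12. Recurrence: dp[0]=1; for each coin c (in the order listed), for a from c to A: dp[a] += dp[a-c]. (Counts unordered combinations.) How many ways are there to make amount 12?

12

after  coin     0     1     2     3     4     5     6     7     8     9    10    11    12
          1     1     1     1     1     1     1     1     1     1     1     1     1     1
          3     1     1     1     2     2     2     3     3     3     4     4     4     5
          5     1     1     1     2     2     3     4     4     5     6     7     8     9
          7     1     1     1     2     2     3     4     5     6     7     9    10    12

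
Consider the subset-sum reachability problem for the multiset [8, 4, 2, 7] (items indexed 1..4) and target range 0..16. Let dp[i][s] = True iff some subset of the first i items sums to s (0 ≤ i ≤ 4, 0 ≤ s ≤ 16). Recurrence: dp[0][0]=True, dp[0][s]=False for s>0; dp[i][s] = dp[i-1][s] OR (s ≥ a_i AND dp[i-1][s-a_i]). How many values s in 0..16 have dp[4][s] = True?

i\s   0   1   2   3   4   5   6   7   8   9  10  11  12  13  14  15  16
  0   T   F   F   F   F   F   F   F   F   F   F   F   F   F   F   F   F
  1   T   F   F   F   F   F   F   F   T   F   F   F   F   F   F   F   F
  2   T   F   F   F   T   F   F   F   T   F   F   F   T   F   F   F   F
  3   T   F   T   F   T   F   T   F   T   F   T   F   T   F   T   F   F
  4   T   F   T   F   T   F   T   T   T   T   T   T   T   T   T   T   F

13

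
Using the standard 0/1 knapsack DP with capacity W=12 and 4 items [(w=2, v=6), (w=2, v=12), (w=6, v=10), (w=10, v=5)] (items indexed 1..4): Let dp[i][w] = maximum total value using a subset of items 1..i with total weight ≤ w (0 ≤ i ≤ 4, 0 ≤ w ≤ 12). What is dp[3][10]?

i\w   0   1   2   3   4   5   6   7   8   9  10  11  12
  0   0   0   0   0   0   0   0   0   0   0   0   0   0
  1   0   0   6   6   6   6   6   6   6   6   6   6   6
  2   0   0  12  12  18  18  18  18  18  18  18  18  18
  3   0   0  12  12  18  18  18  18  22  22  28  28  28
  4   0   0  12  12  18  18  18  18  22  22  28  28  28

28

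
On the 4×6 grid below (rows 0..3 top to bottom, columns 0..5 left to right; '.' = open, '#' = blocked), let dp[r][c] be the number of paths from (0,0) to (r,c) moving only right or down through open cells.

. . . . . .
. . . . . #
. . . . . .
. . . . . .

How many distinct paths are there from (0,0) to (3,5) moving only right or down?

r\c   0   1   2   3   4   5
  0   1   1   1   1   1   1
  1   1   2   3   4   5   0
  2   1   3   6  10  15  15
  3   1   4  10  20  35  50

50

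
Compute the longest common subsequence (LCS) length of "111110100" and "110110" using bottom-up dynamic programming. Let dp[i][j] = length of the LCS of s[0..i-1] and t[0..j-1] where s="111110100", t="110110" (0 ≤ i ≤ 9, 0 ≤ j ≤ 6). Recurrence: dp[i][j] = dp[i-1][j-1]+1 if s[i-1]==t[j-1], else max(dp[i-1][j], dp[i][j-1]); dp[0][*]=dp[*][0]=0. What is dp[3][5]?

3

   ''  1  1  0  1  1  0
''  0  0  0  0  0  0  0
 1  0  1  1  1  1  1  1
 1  0  1  2  2  2  2  2
 1  0  1  2  2  3  3  3
 1  0  1  2  2  3  4  4
 1  0  1  2  2  3  4  4
 0  0  1  2  3  3  4  5
 1  0  1  2  3  4  4  5
 0  0  1  2  3  4  4  5
 0  0  1  2  3  4  4  5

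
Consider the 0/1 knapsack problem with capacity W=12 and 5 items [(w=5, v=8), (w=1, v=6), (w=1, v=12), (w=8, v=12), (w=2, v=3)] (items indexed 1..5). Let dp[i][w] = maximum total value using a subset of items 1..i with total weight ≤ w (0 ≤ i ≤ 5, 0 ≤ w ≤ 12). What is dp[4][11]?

30

i\w   0   1   2   3   4   5   6   7   8   9  10  11  12
  0   0   0   0   0   0   0   0   0   0   0   0   0   0
  1   0   0   0   0   0   8   8   8   8   8   8   8   8
  2   0   6   6   6   6   8  14  14  14  14  14  14  14
  3   0  12  18  18  18  18  20  26  26  26  26  26  26
  4   0  12  18  18  18  18  20  26  26  26  30  30  30
  5   0  12  18  18  21  21  21  26  26  29  30  30  33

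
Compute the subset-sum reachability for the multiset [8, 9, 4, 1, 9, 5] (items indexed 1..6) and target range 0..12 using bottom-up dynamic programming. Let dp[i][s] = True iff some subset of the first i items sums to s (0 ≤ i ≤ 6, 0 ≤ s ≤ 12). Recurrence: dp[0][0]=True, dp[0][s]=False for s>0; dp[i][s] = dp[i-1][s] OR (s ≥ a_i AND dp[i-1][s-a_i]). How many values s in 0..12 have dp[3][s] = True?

i\s   0   1   2   3   4   5   6   7   8   9  10  11  12
  0   T   F   F   F   F   F   F   F   F   F   F   F   F
  1   T   F   F   F   F   F   F   F   T   F   F   F   F
  2   T   F   F   F   F   F   F   F   T   T   F   F   F
  3   T   F   F   F   T   F   F   F   T   T   F   F   T
  4   T   T   F   F   T   T   F   F   T   T   T   F   T
  5   T   T   F   F   T   T   F   F   T   T   T   F   T
  6   T   T   F   F   T   T   T   F   T   T   T   F   T

5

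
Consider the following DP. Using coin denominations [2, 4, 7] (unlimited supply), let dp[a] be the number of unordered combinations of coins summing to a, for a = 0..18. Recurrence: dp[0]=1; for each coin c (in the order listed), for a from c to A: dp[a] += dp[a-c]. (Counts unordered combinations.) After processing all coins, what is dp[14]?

after  coin     0     1     2     3     4     5     6     7     8     9    10    11    12    13    14    15    16    17    18
          2     1     0     1     0     1     0     1     0     1     0     1     0     1     0     1     0     1     0     1
          4     1     0     1     0     2     0     2     0     3     0     3     0     4     0     4     0     5     0     5
          7     1     0     1     0     2     0     2     1     3     1     3     2     4     2     5     3     6     3     7

5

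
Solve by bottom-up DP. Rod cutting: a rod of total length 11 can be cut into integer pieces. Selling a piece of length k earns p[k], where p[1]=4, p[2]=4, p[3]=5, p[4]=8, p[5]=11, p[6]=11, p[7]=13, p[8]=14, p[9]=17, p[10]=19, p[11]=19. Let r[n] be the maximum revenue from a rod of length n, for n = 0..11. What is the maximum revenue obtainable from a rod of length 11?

   n    0    1    2    3    4    5    6    7    8    9   10   11
r[n]    0    4    8   12   16   20   24   28   32   36   40   44

44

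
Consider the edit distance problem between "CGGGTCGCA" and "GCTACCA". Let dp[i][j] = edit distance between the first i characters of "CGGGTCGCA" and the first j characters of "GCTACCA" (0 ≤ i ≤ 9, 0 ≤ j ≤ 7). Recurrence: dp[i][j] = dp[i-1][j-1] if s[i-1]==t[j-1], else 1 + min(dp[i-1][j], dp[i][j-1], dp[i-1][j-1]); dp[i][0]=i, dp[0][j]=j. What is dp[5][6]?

5

   ''  G  C  T  A  C  C  A
''  0  1  2  3  4  5  6  7
 C  1  1  1  2  3  4  5  6
 G  2  1  2  2  3  4  5  6
 G  3  2  2  3  3  4  5  6
 G  4  3  3  3  4  4  5  6
 T  5  4  4  3  4  5  5  6
 C  6  5  4  4  4  4  5  6
 G  7  6  5  5  5  5  5  6
 C  8  7  6  6  6  5  5  6
 A  9  8  7  7  6  6  6  5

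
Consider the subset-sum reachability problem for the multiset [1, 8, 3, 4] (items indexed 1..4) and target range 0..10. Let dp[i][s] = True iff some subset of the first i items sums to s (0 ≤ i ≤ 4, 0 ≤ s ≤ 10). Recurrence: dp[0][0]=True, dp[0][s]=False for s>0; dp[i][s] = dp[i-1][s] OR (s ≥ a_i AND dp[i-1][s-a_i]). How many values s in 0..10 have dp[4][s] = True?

i\s   0   1   2   3   4   5   6   7   8   9  10
  0   T   F   F   F   F   F   F   F   F   F   F
  1   T   T   F   F   F   F   F   F   F   F   F
  2   T   T   F   F   F   F   F   F   T   T   F
  3   T   T   F   T   T   F   F   F   T   T   F
  4   T   T   F   T   T   T   F   T   T   T   F

8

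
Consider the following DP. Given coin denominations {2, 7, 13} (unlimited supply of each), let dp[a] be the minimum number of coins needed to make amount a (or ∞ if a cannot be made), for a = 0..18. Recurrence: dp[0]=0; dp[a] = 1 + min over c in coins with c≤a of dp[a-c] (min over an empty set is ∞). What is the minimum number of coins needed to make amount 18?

 a  0  1  2  3  4  5  6  7  8  9 10 11 12 13 14 15 16 17 18
dp  0  -  1  -  2  -  3  1  4  2  5  3  6  1  2  2  3  3  4
(- denotes ∞ / unreachable)

4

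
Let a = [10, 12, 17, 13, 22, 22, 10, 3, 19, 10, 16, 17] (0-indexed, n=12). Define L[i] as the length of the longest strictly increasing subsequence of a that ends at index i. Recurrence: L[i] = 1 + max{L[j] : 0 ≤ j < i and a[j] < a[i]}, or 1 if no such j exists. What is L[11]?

5

   i    0    1    2    3    4    5    6    7    8    9   10   11
a[i]   10   12   17   13   22   22   10    3   19   10   16   17
L[i]    1    2    3    3    4    4    1    1    4    2    4    5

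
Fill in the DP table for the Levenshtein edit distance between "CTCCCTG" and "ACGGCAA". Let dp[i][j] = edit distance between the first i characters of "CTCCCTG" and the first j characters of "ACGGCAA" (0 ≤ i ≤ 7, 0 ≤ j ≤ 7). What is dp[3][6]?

4

   ''  A  C  G  G  C  A  A
''  0  1  2  3  4  5  6  7
 C  1  1  1  2  3  4  5  6
 T  2  2  2  2  3  4  5  6
 C  3  3  2  3  3  3  4  5
 C  4  4  3  3  4  3  4  5
 C  5  5  4  4  4  4  4  5
 T  6  6  5  5  5  5  5  5
 G  7  7  6  5  5  6  6  6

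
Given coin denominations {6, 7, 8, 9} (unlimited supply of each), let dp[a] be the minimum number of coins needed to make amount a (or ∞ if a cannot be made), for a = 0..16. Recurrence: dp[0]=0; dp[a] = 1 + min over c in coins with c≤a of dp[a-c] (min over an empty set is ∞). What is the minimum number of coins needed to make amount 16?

 a  0  1  2  3  4  5  6  7  8  9 10 11 12 13 14 15 16
dp  0  -  -  -  -  -  1  1  1  1  -  -  2  2  2  2  2
(- denotes ∞ / unreachable)

2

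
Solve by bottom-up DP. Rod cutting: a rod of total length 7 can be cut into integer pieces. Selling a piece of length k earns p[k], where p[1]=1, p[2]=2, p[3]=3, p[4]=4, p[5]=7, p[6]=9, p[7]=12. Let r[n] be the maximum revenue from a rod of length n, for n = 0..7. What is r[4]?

4

   n    0    1    2    3    4    5    6    7
r[n]    0    1    2    3    4    7    9   12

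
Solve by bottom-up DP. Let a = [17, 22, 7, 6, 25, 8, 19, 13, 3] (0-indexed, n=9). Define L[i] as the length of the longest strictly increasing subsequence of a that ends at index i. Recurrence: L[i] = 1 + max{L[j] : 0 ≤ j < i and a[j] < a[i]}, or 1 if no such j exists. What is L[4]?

3

   i    0    1    2    3    4    5    6    7    8
a[i]   17   22    7    6   25    8   19   13    3
L[i]    1    2    1    1    3    2    3    3    1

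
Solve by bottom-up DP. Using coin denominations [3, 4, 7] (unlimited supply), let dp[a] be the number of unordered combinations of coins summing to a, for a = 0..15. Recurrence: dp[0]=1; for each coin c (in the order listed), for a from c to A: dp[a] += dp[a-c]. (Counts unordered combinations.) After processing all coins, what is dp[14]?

3

after  coin     0     1     2     3     4     5     6     7     8     9    10    11    12    13    14    15
          3     1     0     0     1     0     0     1     0     0     1     0     0     1     0     0     1
          4     1     0     0     1     1     0     1     1     1     1     1     1     2     1     1     2
          7     1     0     0     1     1     0     1     2     1     1     2     2     2     2     3     3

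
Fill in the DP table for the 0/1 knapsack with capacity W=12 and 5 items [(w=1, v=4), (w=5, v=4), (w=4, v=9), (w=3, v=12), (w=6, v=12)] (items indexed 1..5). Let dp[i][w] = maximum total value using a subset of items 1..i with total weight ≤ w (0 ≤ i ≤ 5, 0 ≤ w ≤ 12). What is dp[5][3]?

12

i\w   0   1   2   3   4   5   6   7   8   9  10  11  12
  0   0   0   0   0   0   0   0   0   0   0   0   0   0
  1   0   4   4   4   4   4   4   4   4   4   4   4   4
  2   0   4   4   4   4   4   8   8   8   8   8   8   8
  3   0   4   4   4   9  13  13  13  13  13  17  17  17
  4   0   4   4  12  16  16  16  21  25  25  25  25  25
  5   0   4   4  12  16  16  16  21  25  25  28  28  28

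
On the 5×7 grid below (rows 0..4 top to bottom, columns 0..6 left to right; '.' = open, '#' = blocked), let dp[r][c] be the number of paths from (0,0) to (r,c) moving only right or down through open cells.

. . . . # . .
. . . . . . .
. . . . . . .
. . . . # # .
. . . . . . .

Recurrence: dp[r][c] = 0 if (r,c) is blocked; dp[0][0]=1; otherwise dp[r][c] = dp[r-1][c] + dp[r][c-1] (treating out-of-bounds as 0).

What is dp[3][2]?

10

r\c   0   1   2   3   4   5   6
  0   1   1   1   1   0   0   0
  1   1   2   3   4   4   4   4
  2   1   3   6  10  14  18  22
  3   1   4  10  20   0   0  22
  4   1   5  15  35  35  35  57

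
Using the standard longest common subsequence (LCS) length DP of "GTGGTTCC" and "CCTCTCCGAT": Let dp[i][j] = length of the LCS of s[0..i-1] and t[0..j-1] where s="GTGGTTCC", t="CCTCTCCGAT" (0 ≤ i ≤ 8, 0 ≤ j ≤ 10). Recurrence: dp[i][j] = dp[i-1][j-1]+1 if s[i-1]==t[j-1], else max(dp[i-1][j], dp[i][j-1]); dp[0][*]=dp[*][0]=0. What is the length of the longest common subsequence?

   ''  C  C  T  C  T  C  C  G  A  T
''  0  0  0  0  0  0  0  0  0  0  0
 G  0  0  0  0  0  0  0  0  1  1  1
 T  0  0  0  1  1  1  1  1  1  1  2
 G  0  0  0  1  1  1  1  1  2  2  2
 G  0  0  0  1  1  1  1  1  2  2  2
 T  0  0  0  1  1  2  2  2  2  2  3
 T  0  0  0  1  1  2  2  2  2  2  3
 C  0  1  1  1  2  2  3  3  3  3  3
 C  0  1  2  2  2  2  3  4  4  4  4

4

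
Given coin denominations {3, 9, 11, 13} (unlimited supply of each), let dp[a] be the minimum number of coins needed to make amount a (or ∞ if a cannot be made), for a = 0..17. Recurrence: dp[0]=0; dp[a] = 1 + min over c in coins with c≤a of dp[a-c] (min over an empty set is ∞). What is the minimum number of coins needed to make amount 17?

3

 a  0  1  2  3  4  5  6  7  8  9 10 11 12 13 14 15 16 17
dp  0  -  -  1  -  -  2  -  -  1  -  1  2  1  2  3  2  3
(- denotes ∞ / unreachable)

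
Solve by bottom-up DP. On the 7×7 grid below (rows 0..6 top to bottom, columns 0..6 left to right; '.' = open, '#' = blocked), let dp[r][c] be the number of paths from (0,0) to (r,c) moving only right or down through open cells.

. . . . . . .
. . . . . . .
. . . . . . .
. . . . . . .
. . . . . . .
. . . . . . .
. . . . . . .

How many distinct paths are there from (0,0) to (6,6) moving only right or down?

r\c   0   1   2   3   4   5   6
  0   1   1   1   1   1   1   1
  1   1   2   3   4   5   6   7
  2   1   3   6  10  15  21  28
  3   1   4  10  20  35  56  84
  4   1   5  15  35  70 126 210
  5   1   6  21  56 126 252 462
  6   1   7  28  84 210 462 924

924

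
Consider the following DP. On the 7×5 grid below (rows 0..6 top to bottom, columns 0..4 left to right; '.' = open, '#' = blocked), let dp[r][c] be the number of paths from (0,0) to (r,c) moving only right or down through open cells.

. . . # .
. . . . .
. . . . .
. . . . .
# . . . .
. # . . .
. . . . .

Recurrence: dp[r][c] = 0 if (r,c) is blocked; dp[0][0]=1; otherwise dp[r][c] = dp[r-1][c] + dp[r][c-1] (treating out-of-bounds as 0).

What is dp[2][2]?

r\c   0   1   2   3   4
  0   1   1   1   0   0
  1   1   2   3   3   3
  2   1   3   6   9  12
  3   1   4  10  19  31
  4   0   4  14  33  64
  5   0   0  14  47 111
  6   0   0  14  61 172

6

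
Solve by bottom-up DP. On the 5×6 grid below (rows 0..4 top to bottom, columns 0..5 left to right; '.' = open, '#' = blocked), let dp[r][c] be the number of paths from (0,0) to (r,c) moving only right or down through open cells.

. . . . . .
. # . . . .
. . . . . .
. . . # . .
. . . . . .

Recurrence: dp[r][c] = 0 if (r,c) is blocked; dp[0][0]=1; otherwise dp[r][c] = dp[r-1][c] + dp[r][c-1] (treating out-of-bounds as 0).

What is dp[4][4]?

14

r\c   0   1   2   3   4   5
  0   1   1   1   1   1   1
  1   1   0   1   2   3   4
  2   1   1   2   4   7  11
  3   1   2   4   0   7  18
  4   1   3   7   7  14  32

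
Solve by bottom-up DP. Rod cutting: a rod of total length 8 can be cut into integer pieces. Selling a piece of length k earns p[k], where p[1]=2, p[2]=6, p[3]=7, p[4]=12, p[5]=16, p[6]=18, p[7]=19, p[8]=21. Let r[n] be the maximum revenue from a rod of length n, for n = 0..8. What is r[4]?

   n    0    1    2    3    4    5    6    7    8
r[n]    0    2    6    8   12   16   18   22   24

12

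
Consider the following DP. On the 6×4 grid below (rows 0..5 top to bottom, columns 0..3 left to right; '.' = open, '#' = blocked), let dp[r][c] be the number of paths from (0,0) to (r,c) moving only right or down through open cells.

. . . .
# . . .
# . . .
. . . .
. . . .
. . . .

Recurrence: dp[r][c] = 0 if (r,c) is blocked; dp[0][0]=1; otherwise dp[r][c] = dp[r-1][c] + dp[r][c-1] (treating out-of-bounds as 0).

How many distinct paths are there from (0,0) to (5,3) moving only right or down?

21

r\c   0   1   2   3
  0   1   1   1   1
  1   0   1   2   3
  2   0   1   3   6
  3   0   1   4  10
  4   0   1   5  15
  5   0   1   6  21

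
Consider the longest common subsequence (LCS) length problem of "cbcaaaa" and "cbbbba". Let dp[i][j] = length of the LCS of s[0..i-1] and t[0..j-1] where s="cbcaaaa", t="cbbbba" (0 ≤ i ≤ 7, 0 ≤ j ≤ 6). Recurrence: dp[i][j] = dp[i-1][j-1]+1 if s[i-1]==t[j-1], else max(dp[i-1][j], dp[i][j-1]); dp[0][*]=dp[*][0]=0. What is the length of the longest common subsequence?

   ''  c  b  b  b  b  a
''  0  0  0  0  0  0  0
 c  0  1  1  1  1  1  1
 b  0  1  2  2  2  2  2
 c  0  1  2  2  2  2  2
 a  0  1  2  2  2  2  3
 a  0  1  2  2  2  2  3
 a  0  1  2  2  2  2  3
 a  0  1  2  2  2  2  3

3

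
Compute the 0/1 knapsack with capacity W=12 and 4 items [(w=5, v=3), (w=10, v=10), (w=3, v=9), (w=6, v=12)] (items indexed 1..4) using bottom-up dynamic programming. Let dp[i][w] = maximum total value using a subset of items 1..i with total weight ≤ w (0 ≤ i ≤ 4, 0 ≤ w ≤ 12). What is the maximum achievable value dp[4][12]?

21

i\w   0   1   2   3   4   5   6   7   8   9  10  11  12
  0   0   0   0   0   0   0   0   0   0   0   0   0   0
  1   0   0   0   0   0   3   3   3   3   3   3   3   3
  2   0   0   0   0   0   3   3   3   3   3  10  10  10
  3   0   0   0   9   9   9   9   9  12  12  12  12  12
  4   0   0   0   9   9   9  12  12  12  21  21  21  21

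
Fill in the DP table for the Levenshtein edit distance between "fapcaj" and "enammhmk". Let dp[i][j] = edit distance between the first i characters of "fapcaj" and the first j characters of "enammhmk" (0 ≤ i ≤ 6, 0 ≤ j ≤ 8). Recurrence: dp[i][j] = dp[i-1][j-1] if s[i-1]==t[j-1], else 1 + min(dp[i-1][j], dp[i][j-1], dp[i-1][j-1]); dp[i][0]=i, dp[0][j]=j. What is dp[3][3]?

   ''  e  n  a  m  m  h  m  k
''  0  1  2  3  4  5  6  7  8
 f  1  1  2  3  4  5  6  7  8
 a  2  2  2  2  3  4  5  6  7
 p  3  3  3  3  3  4  5  6  7
 c  4  4  4  4  4  4  5  6  7
 a  5  5  5  4  5  5  5  6  7
 j  6  6  6  5  5  6  6  6  7

3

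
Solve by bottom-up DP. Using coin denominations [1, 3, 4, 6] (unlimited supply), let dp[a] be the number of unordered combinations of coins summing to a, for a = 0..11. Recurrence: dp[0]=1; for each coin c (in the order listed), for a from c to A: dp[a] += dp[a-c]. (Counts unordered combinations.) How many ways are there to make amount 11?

after  coin     0     1     2     3     4     5     6     7     8     9    10    11
          1     1     1     1     1     1     1     1     1     1     1     1     1
          3     1     1     1     2     2     2     3     3     3     4     4     4
          4     1     1     1     2     3     3     4     5     6     7     8     9
          6     1     1     1     2     3     3     5     6     7     9    11    12

12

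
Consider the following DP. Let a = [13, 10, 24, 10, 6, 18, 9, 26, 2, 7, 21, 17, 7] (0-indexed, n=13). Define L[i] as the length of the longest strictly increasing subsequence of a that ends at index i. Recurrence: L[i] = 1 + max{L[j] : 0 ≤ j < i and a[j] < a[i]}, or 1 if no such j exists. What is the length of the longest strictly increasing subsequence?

3

   i    0    1    2    3    4    5    6    7    8    9   10   11   12
a[i]   13   10   24   10    6   18    9   26    2    7   21   17    7
L[i]    1    1    2    1    1    2    2    3    1    2    3    3    2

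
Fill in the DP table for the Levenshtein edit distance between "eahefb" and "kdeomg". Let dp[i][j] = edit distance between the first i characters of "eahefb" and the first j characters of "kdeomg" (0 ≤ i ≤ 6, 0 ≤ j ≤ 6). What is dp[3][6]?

5

   ''  k  d  e  o  m  g
''  0  1  2  3  4  5  6
 e  1  1  2  2  3  4  5
 a  2  2  2  3  3  4  5
 h  3  3  3  3  4  4  5
 e  4  4  4  3  4  5  5
 f  5  5  5  4  4  5  6
 b  6  6  6  5  5  5  6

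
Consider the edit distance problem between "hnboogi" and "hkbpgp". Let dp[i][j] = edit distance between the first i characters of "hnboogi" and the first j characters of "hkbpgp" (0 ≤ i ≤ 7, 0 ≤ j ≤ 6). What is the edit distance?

   ''  h  k  b  p  g  p
''  0  1  2  3  4  5  6
 h  1  0  1  2  3  4  5
 n  2  1  1  2  3  4  5
 b  3  2  2  1  2  3  4
 o  4  3  3  2  2  3  4
 o  5  4  4  3  3  3  4
 g  6  5  5  4  4  3  4
 i  7  6  6  5  5  4  4

4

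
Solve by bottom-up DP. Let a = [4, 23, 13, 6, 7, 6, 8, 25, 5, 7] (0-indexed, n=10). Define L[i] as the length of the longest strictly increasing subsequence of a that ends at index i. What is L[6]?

4

   i    0    1    2    3    4    5    6    7    8    9
a[i]    4   23   13    6    7    6    8   25    5    7
L[i]    1    2    2    2    3    2    4    5    2    3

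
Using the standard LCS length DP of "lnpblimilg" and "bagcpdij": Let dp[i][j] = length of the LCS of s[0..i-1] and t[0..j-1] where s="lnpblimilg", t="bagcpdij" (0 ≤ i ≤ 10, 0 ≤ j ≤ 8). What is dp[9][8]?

2

   ''  b  a  g  c  p  d  i  j
''  0  0  0  0  0  0  0  0  0
 l  0  0  0  0  0  0  0  0  0
 n  0  0  0  0  0  0  0  0  0
 p  0  0  0  0  0  1  1  1  1
 b  0  1  1  1  1  1  1  1  1
 l  0  1  1  1  1  1  1  1  1
 i  0  1  1  1  1  1  1  2  2
 m  0  1  1  1  1  1  1  2  2
 i  0  1  1  1  1  1  1  2  2
 l  0  1  1  1  1  1  1  2  2
 g  0  1  1  2  2  2  2  2  2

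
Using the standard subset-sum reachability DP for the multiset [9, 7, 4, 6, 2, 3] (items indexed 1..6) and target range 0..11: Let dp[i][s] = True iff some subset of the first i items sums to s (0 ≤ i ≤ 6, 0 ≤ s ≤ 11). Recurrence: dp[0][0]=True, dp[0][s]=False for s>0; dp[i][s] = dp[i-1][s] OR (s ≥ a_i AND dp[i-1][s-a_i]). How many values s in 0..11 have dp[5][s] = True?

i\s   0   1   2   3   4   5   6   7   8   9  10  11
  0   T   F   F   F   F   F   F   F   F   F   F   F
  1   T   F   F   F   F   F   F   F   F   T   F   F
  2   T   F   F   F   F   F   F   T   F   T   F   F
  3   T   F   F   F   T   F   F   T   F   T   F   T
  4   T   F   F   F   T   F   T   T   F   T   T   T
  5   T   F   T   F   T   F   T   T   T   T   T   T
  6   T   F   T   T   T   T   T   T   T   T   T   T

9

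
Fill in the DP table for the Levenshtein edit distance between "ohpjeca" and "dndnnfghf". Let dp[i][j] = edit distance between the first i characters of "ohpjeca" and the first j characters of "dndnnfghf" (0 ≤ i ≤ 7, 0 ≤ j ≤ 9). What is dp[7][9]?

9

   ''  d  n  d  n  n  f  g  h  f
''  0  1  2  3  4  5  6  7  8  9
 o  1  1  2  3  4  5  6  7  8  9
 h  2  2  2  3  4  5  6  7  7  8
 p  3  3  3  3  4  5  6  7  8  8
 j  4  4  4  4  4  5  6  7  8  9
 e  5  5  5  5  5  5  6  7  8  9
 c  6  6  6  6  6  6  6  7  8  9
 a  7  7  7  7  7  7  7  7  8  9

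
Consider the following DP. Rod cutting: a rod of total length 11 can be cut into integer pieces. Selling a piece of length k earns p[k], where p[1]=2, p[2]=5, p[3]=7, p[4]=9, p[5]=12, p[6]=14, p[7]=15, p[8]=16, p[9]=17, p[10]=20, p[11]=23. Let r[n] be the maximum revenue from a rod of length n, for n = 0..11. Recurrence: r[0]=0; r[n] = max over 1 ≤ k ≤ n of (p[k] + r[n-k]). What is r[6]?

   n    0    1    2    3    4    5    6    7    8    9   10   11
r[n]    0    2    5    7   10   12   15   17   20   22   25   27

15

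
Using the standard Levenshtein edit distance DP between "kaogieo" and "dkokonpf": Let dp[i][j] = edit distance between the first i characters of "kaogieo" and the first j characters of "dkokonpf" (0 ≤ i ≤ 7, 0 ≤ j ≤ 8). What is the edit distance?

7

   ''  d  k  o  k  o  n  p  f
''  0  1  2  3  4  5  6  7  8
 k  1  1  1  2  3  4  5  6  7
 a  2  2  2  2  3  4  5  6  7
 o  3  3  3  2  3  3  4  5  6
 g  4  4  4  3  3  4  4  5  6
 i  5  5  5  4  4  4  5  5  6
 e  6  6  6  5  5  5  5  6  6
 o  7  7  7  6  6  5  6  6  7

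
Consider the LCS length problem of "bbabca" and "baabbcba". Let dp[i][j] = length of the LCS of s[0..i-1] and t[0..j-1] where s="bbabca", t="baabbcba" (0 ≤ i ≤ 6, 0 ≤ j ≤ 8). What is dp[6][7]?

   ''  b  a  a  b  b  c  b  a
''  0  0  0  0  0  0  0  0  0
 b  0  1  1  1  1  1  1  1  1
 b  0  1  1  1  2  2  2  2  2
 a  0  1  2  2  2  2  2  2  3
 b  0  1  2  2  3  3  3  3  3
 c  0  1  2  2  3  3  4  4  4
 a  0  1  2  3  3  3  4  4  5

4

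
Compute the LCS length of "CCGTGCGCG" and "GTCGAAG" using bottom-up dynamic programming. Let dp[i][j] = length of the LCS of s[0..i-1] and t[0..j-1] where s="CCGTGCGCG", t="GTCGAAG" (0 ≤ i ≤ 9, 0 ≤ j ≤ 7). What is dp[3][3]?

   ''  G  T  C  G  A  A  G
''  0  0  0  0  0  0  0  0
 C  0  0  0  1  1  1  1  1
 C  0  0  0  1  1  1  1  1
 G  0  1  1  1  2  2  2  2
 T  0  1  2  2  2  2  2  2
 G  0  1  2  2  3  3  3  3
 C  0  1  2  3  3  3  3  3
 G  0  1  2  3  4  4  4  4
 C  0  1  2  3  4  4  4  4
 G  0  1  2  3  4  4  4  5

1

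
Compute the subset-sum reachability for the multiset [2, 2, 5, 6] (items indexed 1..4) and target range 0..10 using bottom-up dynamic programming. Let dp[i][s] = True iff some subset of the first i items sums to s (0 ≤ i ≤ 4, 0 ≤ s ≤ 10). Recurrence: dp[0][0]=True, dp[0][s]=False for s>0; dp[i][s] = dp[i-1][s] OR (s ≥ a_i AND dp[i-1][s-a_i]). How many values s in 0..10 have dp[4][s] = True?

9

i\s   0   1   2   3   4   5   6   7   8   9  10
  0   T   F   F   F   F   F   F   F   F   F   F
  1   T   F   T   F   F   F   F   F   F   F   F
  2   T   F   T   F   T   F   F   F   F   F   F
  3   T   F   T   F   T   T   F   T   F   T   F
  4   T   F   T   F   T   T   T   T   T   T   T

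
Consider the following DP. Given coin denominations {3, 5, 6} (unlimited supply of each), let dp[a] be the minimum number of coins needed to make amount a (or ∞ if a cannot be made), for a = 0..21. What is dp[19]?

 a  0  1  2  3  4  5  6  7  8  9 10 11 12 13 14 15 16 17 18 19 20 21
dp  0  -  -  1  -  1  1  -  2  2  2  2  2  3  3  3  3  3  3  4  4  4
(- denotes ∞ / unreachable)

4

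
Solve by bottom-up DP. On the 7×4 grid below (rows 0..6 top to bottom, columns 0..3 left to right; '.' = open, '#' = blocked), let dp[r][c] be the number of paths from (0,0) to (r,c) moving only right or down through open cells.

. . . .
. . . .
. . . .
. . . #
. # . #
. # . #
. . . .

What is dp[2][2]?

6

r\c   0   1   2   3
  0   1   1   1   1
  1   1   2   3   4
  2   1   3   6  10
  3   1   4  10   0
  4   1   0  10   0
  5   1   0  10   0
  6   1   1  11  11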